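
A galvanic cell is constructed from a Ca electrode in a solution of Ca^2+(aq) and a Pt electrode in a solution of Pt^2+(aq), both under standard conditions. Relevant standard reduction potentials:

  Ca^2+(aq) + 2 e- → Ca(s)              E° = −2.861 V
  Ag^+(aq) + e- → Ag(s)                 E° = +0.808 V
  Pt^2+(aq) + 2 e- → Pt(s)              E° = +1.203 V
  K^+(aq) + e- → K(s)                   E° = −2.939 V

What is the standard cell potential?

+4.064 V

Of the two couples in this cell, the one with the more positive reduction potential is reduced at the cathode: here that is Pt²⁺/Pt (+1.203 V); Ca²⁺/Ca (−2.861 V) is the anode.
E°cell = E°(cathode) − E°(anode) = +1.203 − (−2.861) = +4.064 V.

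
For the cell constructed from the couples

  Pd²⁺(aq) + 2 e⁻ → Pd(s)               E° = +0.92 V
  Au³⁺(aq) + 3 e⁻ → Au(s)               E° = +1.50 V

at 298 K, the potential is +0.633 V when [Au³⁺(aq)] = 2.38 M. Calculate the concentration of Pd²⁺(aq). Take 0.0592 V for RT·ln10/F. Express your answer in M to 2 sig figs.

0.029 M

The Au³⁺/Au couple has the larger reduction potential, so it is the cathode: E°cell = +1.50 − (+0.92) = +0.58 V and n = 6.
Since E = E° − (0.0592/n)·log Q, log Q = n(E° − E)/0.0592 = −5.372.
Balancing electrons gives 2 Au³⁺(aq) + 3 Pd(s) → 2 Au(s) + 3 Pd²⁺(aq); thus Q = [Pd²⁺(aq)]^3 / [Au³⁺(aq)]^2.
Substituting the known concentrations and solving, log [Pd²⁺(aq)] = −1.540 and [Pd²⁺(aq)] = 0.029 M.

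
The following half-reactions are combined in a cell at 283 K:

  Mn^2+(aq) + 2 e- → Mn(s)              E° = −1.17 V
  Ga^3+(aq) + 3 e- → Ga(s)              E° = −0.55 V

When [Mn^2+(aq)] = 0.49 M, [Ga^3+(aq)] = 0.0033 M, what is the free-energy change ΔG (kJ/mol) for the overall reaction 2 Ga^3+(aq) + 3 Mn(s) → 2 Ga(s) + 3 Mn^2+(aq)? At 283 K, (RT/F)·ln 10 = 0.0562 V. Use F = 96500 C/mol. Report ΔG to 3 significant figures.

−337 kJ/mol

The standard cell potential is −0.55 − (−1.17) = +0.62 V, with n = 6 electrons in the balanced equation.
The reaction quotient is [Mn^2+(aq)]^3 / [Ga^3+(aq)]^2 = 1.08×10^4; by Nernst, E = +0.62 − (0.0562/6)(4.034) = +0.5822 V.
Then ΔG = −nFE = −6 × 96500 × +0.5822 J/mol = −337 kJ/mol.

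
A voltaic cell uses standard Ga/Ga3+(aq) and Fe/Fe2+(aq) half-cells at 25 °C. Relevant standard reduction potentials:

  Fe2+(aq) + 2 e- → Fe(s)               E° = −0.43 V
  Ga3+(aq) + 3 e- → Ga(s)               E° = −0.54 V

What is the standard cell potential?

+0.11 V

The Fe²⁺/Fe couple has the higher E°, so Fe ion is reduced (cathode) and Ga is oxidized (anode).
E°cell = E°(cathode) − E°(anode) = −0.43 − (−0.54) = +0.11 V.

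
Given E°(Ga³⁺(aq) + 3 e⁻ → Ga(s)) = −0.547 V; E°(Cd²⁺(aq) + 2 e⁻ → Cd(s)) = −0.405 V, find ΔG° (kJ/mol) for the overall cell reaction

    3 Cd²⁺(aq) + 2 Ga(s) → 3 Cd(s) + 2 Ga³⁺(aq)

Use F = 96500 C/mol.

In the reaction as written Cd²⁺(aq) is reduced, so the Cd²⁺/Cd couple is the cathode and Ga³⁺/Ga is the anode.
E°cell = −0.405 − (−0.547) = +0.142 V; balancing electrons gives n = 6.
ΔG° = −nFE°cell = −(6)(96500)(+0.142) J/mol = −82.2 kJ/mol.

−82.2 kJ/mol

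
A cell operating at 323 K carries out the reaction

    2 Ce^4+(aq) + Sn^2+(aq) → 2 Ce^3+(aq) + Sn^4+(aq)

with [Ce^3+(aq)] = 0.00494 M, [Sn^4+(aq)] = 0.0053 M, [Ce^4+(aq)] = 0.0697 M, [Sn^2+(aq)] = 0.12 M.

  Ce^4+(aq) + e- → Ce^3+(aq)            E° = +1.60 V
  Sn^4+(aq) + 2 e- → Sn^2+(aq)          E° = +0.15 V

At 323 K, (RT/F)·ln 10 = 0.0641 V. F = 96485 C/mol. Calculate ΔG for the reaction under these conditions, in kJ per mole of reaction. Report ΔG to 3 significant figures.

−302 kJ/mol

E°cell = +1.60 − (+0.15) = +1.45 V; the balanced reaction transfers n = 2 electrons.
Here Q = ([Ce^3+(aq)]^2·[Sn^4+(aq)]) / ([Ce^4+(aq)]^2·[Sn^2+(aq)]) = 0.000222 (log Q = −3.654), giving E = +1.45 − (0.0641/2)·(−3.654) = +1.5671 V.
ΔG = −nFE = −(2)(96485)(+1.5671) J/mol = −302 kJ/mol.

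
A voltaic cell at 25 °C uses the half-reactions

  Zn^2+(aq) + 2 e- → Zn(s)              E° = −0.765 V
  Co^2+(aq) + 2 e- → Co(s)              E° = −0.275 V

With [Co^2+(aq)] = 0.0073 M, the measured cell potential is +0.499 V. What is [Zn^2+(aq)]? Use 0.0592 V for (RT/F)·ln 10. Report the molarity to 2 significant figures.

0.0036 M

With Co²⁺/Co at the cathode and Zn²⁺/Zn at the anode, E°cell = −0.275 − (−0.765) = +0.490 V (n = 2).
From the Nernst equation, log Q = n(E° − E)/0.0592 = 2·(+0.490 − (+0.499))/0.0592 = −0.304.
The balanced reaction is Co^2+(aq) + Zn(s) → Co(s) + Zn^2+(aq), so Q = [Zn^2+(aq)] / [Co^2+(aq)].
Solving for the unknown gives log [Zn^2+(aq)] = −2.441, so [Zn^2+(aq)] ≈ 0.0036 M.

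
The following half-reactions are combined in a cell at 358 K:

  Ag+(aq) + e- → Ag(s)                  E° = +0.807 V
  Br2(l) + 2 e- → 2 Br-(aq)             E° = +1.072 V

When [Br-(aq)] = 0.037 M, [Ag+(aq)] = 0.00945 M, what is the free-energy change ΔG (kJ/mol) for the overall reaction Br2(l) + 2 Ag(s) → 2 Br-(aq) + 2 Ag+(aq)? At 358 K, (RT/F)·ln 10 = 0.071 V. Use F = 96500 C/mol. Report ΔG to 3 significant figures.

−98.5 kJ/mol

With Br₂/Br⁻ reduced at the cathode, E°cell = +1.072 − (+0.807) = +0.265 V and n = 2.
The reaction quotient is [Br-(aq)]^2·[Ag+(aq)]^2 = 1.22×10^−7; by Nernst, E = +0.265 − (0.071/2)(−6.913) = +0.5104 V.
Then ΔG = −nFE = −2 × 96500 × +0.5104 J/mol = −98.5 kJ/mol.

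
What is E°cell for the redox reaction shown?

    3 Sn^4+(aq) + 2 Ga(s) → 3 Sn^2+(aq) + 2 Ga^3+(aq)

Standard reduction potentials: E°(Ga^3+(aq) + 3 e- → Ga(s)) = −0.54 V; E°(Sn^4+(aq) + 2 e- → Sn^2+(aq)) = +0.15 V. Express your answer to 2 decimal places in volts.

Sn^4+(aq) gains electrons, so the Sn⁴⁺/Sn²⁺ couple is the cathode; the Ga³⁺/Ga couple is the anode.
E°cell = E°(cathode) − E°(anode) = +0.15 − (−0.54) = +0.69 V.

+0.69 V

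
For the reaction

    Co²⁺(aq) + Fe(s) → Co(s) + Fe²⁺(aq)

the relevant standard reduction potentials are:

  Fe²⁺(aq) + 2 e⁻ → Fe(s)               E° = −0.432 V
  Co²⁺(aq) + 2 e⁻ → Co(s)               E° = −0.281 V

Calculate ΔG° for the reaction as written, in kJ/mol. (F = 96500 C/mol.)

In the reaction as written Co²⁺(aq) is reduced, so the Co²⁺/Co couple is the cathode and Fe²⁺/Fe is the anode.
E°cell = −0.281 − (−0.432) = +0.151 V; balancing electrons gives n = 2.
ΔG° = −nFE°cell = −(2)(96500)(+0.151) J/mol = −29.1 kJ/mol.

−29.1 kJ/mol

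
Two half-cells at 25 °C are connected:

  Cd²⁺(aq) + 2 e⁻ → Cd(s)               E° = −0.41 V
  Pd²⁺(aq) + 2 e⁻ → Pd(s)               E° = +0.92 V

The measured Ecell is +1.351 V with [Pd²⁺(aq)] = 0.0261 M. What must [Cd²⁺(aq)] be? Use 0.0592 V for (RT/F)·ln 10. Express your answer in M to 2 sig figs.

0.0051 M

With Pd²⁺/Pd at the cathode and Cd²⁺/Cd at the anode, E°cell = +0.92 − (−0.41) = +1.33 V (n = 2).
From the Nernst equation, log Q = n(E° − E)/0.0592 = 2·(+1.33 − (+1.351))/0.0592 = −0.709.
Balancing electrons gives Pd²⁺(aq) + Cd(s) → Pd(s) + Cd²⁺(aq); thus Q = [Cd²⁺(aq)] / [Pd²⁺(aq)].
Isolating [Cd²⁺(aq)] in Q = 10^{−0.709} yields log [Cd²⁺(aq)] = −2.292, i.e. 0.0051 M.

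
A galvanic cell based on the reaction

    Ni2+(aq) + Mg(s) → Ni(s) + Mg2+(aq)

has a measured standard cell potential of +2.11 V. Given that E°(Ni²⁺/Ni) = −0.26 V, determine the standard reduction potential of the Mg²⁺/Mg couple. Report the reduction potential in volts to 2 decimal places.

In the reaction as written the Ni²⁺/Ni couple is reduced (cathode) and Mg²⁺/Mg is oxidized (anode), so E°cell = E°(Ni²⁺/Ni) − E°(Mg²⁺/Mg).
E°(Mg²⁺/Mg) = E°(cathode) − E°cell = −0.26 − (+2.11) = −2.37 V.

−2.37 V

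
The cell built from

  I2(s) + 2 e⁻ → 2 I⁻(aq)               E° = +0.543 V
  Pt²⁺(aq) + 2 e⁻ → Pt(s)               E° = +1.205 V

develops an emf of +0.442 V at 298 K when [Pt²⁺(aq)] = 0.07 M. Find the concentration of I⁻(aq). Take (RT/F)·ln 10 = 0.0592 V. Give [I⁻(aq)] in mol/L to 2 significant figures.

The Pt²⁺/Pt couple has the larger reduction potential, so it is the cathode: E°cell = +1.205 − (+0.543) = +0.662 V and n = 2.
Rearranging E = E° − (0.0592/n)·log Q gives log Q = 2(+0.662 − (+0.442))/0.0592 = 7.432.
The balanced reaction is Pt²⁺(aq) + 2 I⁻(aq) → Pt(s) + I2(s), so Q = 1 / ([Pt²⁺(aq)]·[I⁻(aq)]^2).
Solving for the unknown gives log [I⁻(aq)] = −3.139, so [I⁻(aq)] ≈ 0.00073 M.

0.00073 M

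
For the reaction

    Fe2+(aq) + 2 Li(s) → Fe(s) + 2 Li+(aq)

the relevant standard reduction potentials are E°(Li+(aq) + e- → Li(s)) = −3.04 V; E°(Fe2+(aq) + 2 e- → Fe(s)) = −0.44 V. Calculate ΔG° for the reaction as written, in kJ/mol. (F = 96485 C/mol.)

−502 kJ/mol

In the reaction as written Fe2+(aq) is reduced, so the Fe²⁺/Fe couple is the cathode and Li⁺/Li is the anode.
E°cell = −0.44 − (−3.04) = +2.60 V; balancing electrons gives n = 2.
ΔG° = −nFE°cell = −(2)(96485)(+2.60) J/mol = −502 kJ/mol.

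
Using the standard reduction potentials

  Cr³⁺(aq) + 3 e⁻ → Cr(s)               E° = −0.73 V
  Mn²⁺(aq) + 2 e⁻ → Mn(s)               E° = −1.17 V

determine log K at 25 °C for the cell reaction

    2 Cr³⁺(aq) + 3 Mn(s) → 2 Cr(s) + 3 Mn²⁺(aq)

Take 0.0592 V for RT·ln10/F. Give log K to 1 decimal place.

The Cr³⁺/Cr couple is reduced (cathode); E°cell = −0.73 − (−1.17) = +0.44 V with n = 6.
At equilibrium E = 0, so log K = nE°cell / 0.0592 = (6)(+0.44) / 0.0592 = 44.6.

log K = 44.6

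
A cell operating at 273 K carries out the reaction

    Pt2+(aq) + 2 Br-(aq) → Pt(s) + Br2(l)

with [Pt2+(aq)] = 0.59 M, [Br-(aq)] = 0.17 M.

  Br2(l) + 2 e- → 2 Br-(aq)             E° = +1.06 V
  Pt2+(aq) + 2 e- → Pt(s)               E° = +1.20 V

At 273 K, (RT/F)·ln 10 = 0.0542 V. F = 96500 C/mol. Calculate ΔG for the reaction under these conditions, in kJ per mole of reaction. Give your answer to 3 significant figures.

−17.8 kJ/mol

The standard cell potential is +1.20 − (+1.06) = +0.14 V, with n = 2 electrons in the balanced equation.
The reaction quotient is 1 / ([Pt2+(aq)]·[Br-(aq)]^2) = 58.6; by Nernst, E = +0.14 − (0.0542/2)(1.768) = +0.0921 V.
ΔG = −nFE = −(2)(96500)(+0.0921) J/mol = −17.8 kJ/mol.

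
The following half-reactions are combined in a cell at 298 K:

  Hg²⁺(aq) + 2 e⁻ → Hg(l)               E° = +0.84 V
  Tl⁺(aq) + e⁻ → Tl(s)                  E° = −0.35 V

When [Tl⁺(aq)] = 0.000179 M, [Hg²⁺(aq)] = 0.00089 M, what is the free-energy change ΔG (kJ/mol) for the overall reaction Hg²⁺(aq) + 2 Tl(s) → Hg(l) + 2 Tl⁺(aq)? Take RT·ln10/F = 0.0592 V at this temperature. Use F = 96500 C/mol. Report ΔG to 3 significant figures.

−255 kJ/mol

E°cell = +0.84 − (−0.35) = +1.19 V; the balanced reaction transfers n = 2 electrons.
Here Q = [Tl⁺(aq)]^2 / [Hg²⁺(aq)] = 3.6×10^−5 (log Q = −4.444), giving E = +1.19 − (0.0592/2)·(−4.444) = +1.3215 V.
ΔG = −nFE = −(2)(96500)(+1.3215) J/mol = −255 kJ/mol.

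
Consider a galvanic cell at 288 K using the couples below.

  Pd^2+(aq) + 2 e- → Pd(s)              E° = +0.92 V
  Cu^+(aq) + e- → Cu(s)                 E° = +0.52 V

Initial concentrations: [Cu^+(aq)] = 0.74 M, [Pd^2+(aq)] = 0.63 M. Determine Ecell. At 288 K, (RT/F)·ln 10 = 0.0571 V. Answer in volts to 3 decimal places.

The Pd²⁺/Pd couple has the more positive E°, so it is the cathode; Cu⁺/Cu is the anode.
E°cell = +0.92 − (+0.52) = +0.40 V, with n = 2 electrons transferred.
The balanced reaction is Pd^2+(aq) + 2 Cu(s) → Pd(s) + 2 Cu^+(aq), so Q = [Cu^+(aq)]^2 / [Pd^2+(aq)] = 0.869 and log Q = −0.061.
Applying E = E° − (RT ln10/nF)·log Q gives +0.40 − (0.0571/2)(−0.061) = +0.402 V.

+0.402 V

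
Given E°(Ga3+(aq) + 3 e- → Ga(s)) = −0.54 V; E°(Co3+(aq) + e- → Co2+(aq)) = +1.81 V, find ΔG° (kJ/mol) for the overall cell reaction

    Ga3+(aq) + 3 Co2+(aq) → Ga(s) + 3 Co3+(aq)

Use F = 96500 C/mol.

In the reaction as written Ga3+(aq) is reduced, so the Ga³⁺/Ga couple is the cathode and Co³⁺/Co²⁺ is the anode.
E°cell = −0.54 − (+1.81) = −2.35 V; balancing electrons gives n = 3.
ΔG° = −nFE°cell = −(3)(96500)(−2.35) J/mol = +680 kJ/mol.

+680 kJ/mol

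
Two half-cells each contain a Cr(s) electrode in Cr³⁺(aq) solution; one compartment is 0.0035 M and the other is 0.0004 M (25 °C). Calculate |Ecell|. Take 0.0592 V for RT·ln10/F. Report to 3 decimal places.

0.019 V

For a concentration cell E°cell = 0, since both electrodes use the same couple.
The compartment with the higher Cr³⁺(aq) concentration (0.0035 M) acts as the cathode; ions are reduced there and produced at the dilute (0.0004 M) anode.
With n = 3, Ecell = −(0.0592/3)·log([dilute]/[conc]) = −(0.0592/3)·log(0.0004/0.0035) = +0.019 V.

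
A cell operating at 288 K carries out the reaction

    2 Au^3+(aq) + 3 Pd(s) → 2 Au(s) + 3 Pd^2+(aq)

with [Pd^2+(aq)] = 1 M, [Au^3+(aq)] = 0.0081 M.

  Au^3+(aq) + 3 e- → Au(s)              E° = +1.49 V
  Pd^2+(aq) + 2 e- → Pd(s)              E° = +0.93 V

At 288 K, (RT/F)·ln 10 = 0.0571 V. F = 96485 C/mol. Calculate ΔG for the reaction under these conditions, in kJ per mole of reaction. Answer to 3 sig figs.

E°cell = +1.49 − (+0.93) = +0.56 V; the balanced reaction transfers n = 6 electrons.
Q = [Pd^2+(aq)]^3 / [Au^3+(aq)]^2 = 1.52×10^4, so log Q = 4.183 and E = +0.56 − (0.0571/6)(4.183) = +0.5202 V.
ΔG = −nFE = −(6)(96485)(+0.5202) J/mol = −301 kJ/mol.

−301 kJ/mol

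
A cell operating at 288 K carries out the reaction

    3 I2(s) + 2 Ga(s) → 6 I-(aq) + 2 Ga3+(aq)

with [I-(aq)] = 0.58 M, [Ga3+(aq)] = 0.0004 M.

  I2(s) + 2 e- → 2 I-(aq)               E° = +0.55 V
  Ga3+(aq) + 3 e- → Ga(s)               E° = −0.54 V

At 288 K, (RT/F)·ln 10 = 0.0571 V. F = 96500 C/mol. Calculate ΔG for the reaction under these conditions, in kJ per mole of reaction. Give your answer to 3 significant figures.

E°cell = +0.55 − (−0.54) = +1.09 V; the balanced reaction transfers n = 6 electrons.
Here Q = [I-(aq)]^6·[Ga3+(aq)]^2 = 6.09×10^−9 (log Q = −8.215), giving E = +1.09 − (0.0571/6)·(−8.215) = +1.1682 V.
Then ΔG = −nFE = −6 × 96500 × +1.1682 J/mol = −676 kJ/mol.

−676 kJ/mol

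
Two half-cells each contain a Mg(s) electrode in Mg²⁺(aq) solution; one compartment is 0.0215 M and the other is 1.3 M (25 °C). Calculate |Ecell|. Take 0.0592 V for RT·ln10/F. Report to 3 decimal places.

For a concentration cell E°cell = 0, since both electrodes use the same couple.
The compartment with the higher Mg²⁺(aq) concentration (1.3 M) acts as the cathode; ions are reduced there and produced at the dilute (0.0215 M) anode.
With n = 2, Ecell = −(0.0592/2)·log([dilute]/[conc]) = −(0.0592/2)·log(0.0215/1.3) = +0.053 V.

0.053 V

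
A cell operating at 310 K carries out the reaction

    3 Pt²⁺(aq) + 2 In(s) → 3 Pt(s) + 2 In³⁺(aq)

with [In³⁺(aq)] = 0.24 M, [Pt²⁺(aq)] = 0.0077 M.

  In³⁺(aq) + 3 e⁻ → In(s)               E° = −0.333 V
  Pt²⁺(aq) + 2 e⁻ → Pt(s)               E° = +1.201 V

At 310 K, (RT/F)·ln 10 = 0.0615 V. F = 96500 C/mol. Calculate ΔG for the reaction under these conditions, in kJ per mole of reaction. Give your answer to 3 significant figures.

−858 kJ/mol

The standard cell potential is +1.201 − (−0.333) = +1.534 V, with n = 6 electrons in the balanced equation.
Here Q = [In³⁺(aq)]^2 / [Pt²⁺(aq)]^3 = 1.26×10^5 (log Q = 5.101), giving E = +1.534 − (0.0615/6)·(5.101) = +1.4817 V.
Then ΔG = −nFE = −6 × 96500 × +1.4817 J/mol = −858 kJ/mol.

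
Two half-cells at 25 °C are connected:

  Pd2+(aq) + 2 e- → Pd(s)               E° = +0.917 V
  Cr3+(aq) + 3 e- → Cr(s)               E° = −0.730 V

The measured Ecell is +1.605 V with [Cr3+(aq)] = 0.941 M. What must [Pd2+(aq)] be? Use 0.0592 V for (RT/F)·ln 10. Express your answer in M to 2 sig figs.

0.037 M

The Pd²⁺/Pd couple has the larger reduction potential, so it is the cathode: E°cell = +0.917 − (−0.730) = +1.647 V and n = 6.
Since E = E° − (0.0592/n)·log Q, log Q = n(E° − E)/0.0592 = 4.257.
Balancing electrons gives 3 Pd2+(aq) + 2 Cr(s) → 3 Pd(s) + 2 Cr3+(aq); thus Q = [Cr3+(aq)]^2 / [Pd2+(aq)]^3.
Substituting the known concentrations and solving, log [Pd2+(aq)] = −1.437 and [Pd2+(aq)] = 0.037 M.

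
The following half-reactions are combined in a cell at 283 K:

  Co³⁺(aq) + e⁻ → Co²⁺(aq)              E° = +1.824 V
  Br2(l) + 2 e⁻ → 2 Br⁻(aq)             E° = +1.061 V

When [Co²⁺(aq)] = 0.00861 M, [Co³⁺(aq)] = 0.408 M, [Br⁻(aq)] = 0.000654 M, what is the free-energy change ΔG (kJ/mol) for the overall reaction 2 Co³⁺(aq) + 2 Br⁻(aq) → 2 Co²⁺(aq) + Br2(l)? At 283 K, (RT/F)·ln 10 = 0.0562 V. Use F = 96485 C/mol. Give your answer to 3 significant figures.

−131 kJ/mol

With Co³⁺/Co²⁺ reduced at the cathode, E°cell = +1.824 − (+1.061) = +0.763 V and n = 2.
Q = [Co²⁺(aq)]^2 / ([Co³⁺(aq)]^2·[Br⁻(aq)]^2) = 1.04×10^3, so log Q = 3.018 and E = +0.763 − (0.0562/2)(3.018) = +0.6782 V.
ΔG = −nFE = −(2)(96485)(+0.6782) J/mol = −131 kJ/mol.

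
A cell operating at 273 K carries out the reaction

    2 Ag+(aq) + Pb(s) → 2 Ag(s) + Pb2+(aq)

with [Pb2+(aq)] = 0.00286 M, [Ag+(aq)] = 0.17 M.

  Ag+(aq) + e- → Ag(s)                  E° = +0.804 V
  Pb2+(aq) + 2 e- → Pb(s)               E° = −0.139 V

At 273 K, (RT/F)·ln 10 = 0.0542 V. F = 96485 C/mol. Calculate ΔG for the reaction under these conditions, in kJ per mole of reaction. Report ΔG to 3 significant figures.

−187 kJ/mol

E°cell = +0.804 − (−0.139) = +0.943 V; the balanced reaction transfers n = 2 electrons.
Q = [Pb2+(aq)] / [Ag+(aq)]^2 = 0.099, so log Q = −1.005 and E = +0.943 − (0.0542/2)(−1.005) = +0.9702 V.
Finally ΔG = −nFE = −(2)(96485 C/mol)(+0.9702 V) = −187 kJ/mol.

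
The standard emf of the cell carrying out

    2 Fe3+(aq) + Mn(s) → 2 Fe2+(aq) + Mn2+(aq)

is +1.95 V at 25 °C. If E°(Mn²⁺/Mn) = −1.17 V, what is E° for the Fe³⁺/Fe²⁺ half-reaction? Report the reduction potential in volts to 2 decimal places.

+0.78 V

In the reaction as written the Fe³⁺/Fe²⁺ couple is reduced (cathode) and Mn²⁺/Mn is oxidized (anode), so E°cell = E°(Fe³⁺/Fe²⁺) − E°(Mn²⁺/Mn).
E°(Fe³⁺/Fe²⁺) = E°cell + E°(anode) = +1.95 + (−1.17) = +0.78 V.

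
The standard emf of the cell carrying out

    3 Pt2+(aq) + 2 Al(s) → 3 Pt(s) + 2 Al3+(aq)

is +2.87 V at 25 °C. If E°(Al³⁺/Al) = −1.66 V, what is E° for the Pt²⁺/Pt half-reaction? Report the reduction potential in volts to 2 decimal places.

+1.21 V

In the reaction as written the Pt²⁺/Pt couple is reduced (cathode) and Al³⁺/Al is oxidized (anode), so E°cell = E°(Pt²⁺/Pt) − E°(Al³⁺/Al).
E°(Pt²⁺/Pt) = E°cell + E°(anode) = +2.87 + (−1.66) = +1.21 V.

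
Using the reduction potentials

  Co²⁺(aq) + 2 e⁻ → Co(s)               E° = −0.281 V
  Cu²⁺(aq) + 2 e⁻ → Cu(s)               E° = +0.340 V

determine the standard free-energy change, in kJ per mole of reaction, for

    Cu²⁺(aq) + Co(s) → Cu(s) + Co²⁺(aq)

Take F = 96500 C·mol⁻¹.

In the reaction as written Cu²⁺(aq) is reduced, so the Cu²⁺/Cu couple is the cathode and Co²⁺/Co is the anode.
E°cell = +0.340 − (−0.281) = +0.621 V; balancing electrons gives n = 2.
ΔG° = −nFE°cell = −(2)(96500)(+0.621) J/mol = −120 kJ/mol.

−120 kJ/mol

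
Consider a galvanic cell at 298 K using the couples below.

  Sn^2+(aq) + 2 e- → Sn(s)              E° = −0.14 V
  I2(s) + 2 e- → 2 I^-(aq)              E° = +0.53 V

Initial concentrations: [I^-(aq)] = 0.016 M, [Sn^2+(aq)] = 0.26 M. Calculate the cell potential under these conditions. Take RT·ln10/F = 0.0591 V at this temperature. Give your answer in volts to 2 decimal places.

I₂/I⁻ is reduced (cathode, E° = +0.53 V) and Sn²⁺/Sn is oxidized (anode).
E°cell = +0.53 − (−0.14) = +0.67 V, with n = 2 electrons transferred.
The balanced reaction is I2(s) + Sn(s) → 2 I^-(aq) + Sn^2+(aq), so Q = [I^-(aq)]^2·[Sn^2+(aq)] = 6.66×10^−5 and log Q = −4.177.
E = E° − (0.0591/n)·log Q = +0.67 − (0.0591/2)(−4.177) = +0.79 V.

+0.79 V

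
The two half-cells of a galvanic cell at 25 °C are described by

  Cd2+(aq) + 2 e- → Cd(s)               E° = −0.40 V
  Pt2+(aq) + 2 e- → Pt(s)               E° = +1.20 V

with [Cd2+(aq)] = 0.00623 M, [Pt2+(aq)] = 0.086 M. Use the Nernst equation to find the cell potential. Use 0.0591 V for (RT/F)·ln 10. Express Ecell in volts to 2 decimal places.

+1.63 V

The Pt²⁺/Pt couple has the more positive E°, so it is the cathode; Cd²⁺/Cd is the anode.
The standard potential is +1.20 − (−0.40) = +1.60 V and the balanced reaction transfers n = 2 electrons.
The balanced reaction is Pt2+(aq) + Cd(s) → Pt(s) + Cd2+(aq), so Q = [Cd2+(aq)] / [Pt2+(aq)] = 0.0724 and log Q = −1.140.
Applying E = E° − (RT ln10/nF)·log Q gives +1.60 − (0.0591/2)(−1.140) = +1.63 V.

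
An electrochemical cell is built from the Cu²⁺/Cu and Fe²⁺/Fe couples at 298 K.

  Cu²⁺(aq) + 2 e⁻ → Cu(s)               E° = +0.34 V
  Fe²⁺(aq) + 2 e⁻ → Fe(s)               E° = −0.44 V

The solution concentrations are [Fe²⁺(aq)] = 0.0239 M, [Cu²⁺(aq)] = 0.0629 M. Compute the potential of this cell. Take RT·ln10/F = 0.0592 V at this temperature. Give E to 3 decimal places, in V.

+0.792 V

Cu²⁺/Cu is reduced (cathode, E° = +0.34 V) and Fe²⁺/Fe is oxidized (anode).
The standard potential is +0.34 − (−0.44) = +0.78 V and the balanced reaction transfers n = 2 electrons.
The balanced reaction is Cu²⁺(aq) + Fe(s) → Cu(s) + Fe²⁺(aq), so Q = [Fe²⁺(aq)] / [Cu²⁺(aq)] = 0.38 and log Q = −0.420.
By the Nernst equation, E = +0.78 − (0.0592/2)·(−0.420) = +0.792 V.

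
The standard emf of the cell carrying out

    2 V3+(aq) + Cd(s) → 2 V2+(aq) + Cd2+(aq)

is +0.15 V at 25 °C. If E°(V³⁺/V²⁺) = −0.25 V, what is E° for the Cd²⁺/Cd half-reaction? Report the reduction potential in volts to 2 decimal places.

−0.40 V

In the reaction as written the V³⁺/V²⁺ couple is reduced (cathode) and Cd²⁺/Cd is oxidized (anode), so E°cell = E°(V³⁺/V²⁺) − E°(Cd²⁺/Cd).
E°(Cd²⁺/Cd) = E°(cathode) − E°cell = −0.25 − (+0.15) = −0.40 V.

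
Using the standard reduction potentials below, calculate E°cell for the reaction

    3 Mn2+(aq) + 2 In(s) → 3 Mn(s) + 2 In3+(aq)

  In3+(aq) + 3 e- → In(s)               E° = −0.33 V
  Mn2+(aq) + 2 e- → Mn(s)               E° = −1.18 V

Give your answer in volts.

−0.85 V

Mn2+(aq) gains electrons, so the Mn²⁺/Mn couple is the cathode; the In³⁺/In couple is the anode.
E°cell = E°(cathode) − E°(anode) = −1.18 − (−0.33) = −0.85 V.
The negative E°cell means the reaction is non-spontaneous in the direction written.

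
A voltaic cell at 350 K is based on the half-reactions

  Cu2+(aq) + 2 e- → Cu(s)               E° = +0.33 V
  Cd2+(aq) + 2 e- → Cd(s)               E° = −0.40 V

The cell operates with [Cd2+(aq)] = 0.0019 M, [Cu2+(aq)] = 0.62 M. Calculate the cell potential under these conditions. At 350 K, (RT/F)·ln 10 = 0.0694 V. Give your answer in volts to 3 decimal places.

Cu²⁺/Cu is reduced (cathode, E° = +0.33 V) and Cd²⁺/Cd is oxidized (anode).
E°cell = +0.33 − (−0.40) = +0.73 V, with n = 2 electrons transferred.
The balanced reaction is Cu2+(aq) + Cd(s) → Cu(s) + Cd2+(aq), so Q = [Cd2+(aq)] / [Cu2+(aq)] = 0.00306 and log Q = −2.514.
By the Nernst equation, E = +0.73 − (0.0694/2)·(−2.514) = +0.817 V.

+0.817 V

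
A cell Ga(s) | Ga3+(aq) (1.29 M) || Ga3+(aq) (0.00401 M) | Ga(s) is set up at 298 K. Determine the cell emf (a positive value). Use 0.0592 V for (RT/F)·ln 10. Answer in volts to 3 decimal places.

For a concentration cell E°cell = 0, since both electrodes use the same couple.
The compartment with the higher Ga3+(aq) concentration (1.29 M) acts as the cathode; ions are reduced there and produced at the dilute (0.00401 M) anode.
With n = 3, Ecell = −(0.0592/3)·log([dilute]/[conc]) = −(0.0592/3)·log(0.00401/1.29) = +0.049 V.

0.049 V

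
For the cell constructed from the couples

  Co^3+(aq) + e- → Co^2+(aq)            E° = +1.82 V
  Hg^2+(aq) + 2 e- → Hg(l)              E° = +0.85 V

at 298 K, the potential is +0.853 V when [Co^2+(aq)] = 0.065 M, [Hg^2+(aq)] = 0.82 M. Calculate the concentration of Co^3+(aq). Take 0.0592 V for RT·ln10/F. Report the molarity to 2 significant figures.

With Co³⁺/Co²⁺ at the cathode and Hg²⁺/Hg at the anode, E°cell = +1.82 − (+0.85) = +0.97 V (n = 2).
Rearranging E = E° − (0.0592/n)·log Q gives log Q = 2(+0.97 − (+0.853))/0.0592 = 3.953.
Balancing electrons gives 2 Co^3+(aq) + Hg(l) → 2 Co^2+(aq) + Hg^2+(aq); thus Q = ([Co^2+(aq)]^2·[Hg^2+(aq)]) / [Co^3+(aq)]^2.
Solving for the unknown gives log [Co^3+(aq)] = −3.207, so [Co^3+(aq)] ≈ 0.00062 M.

0.00062 M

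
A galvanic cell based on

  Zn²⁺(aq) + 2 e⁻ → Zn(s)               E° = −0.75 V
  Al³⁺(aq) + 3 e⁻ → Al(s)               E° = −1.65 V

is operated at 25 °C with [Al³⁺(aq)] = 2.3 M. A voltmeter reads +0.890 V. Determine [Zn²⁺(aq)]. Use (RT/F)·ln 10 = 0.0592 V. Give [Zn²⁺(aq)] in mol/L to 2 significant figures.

The Zn²⁺/Zn couple has the larger reduction potential, so it is the cathode: E°cell = −0.75 − (−1.65) = +0.90 V and n = 6.
From the Nernst equation, log Q = n(E° − E)/0.0592 = 6·(+0.90 − (+0.890))/0.0592 = 1.014.
The balanced reaction is 3 Zn²⁺(aq) + 2 Al(s) → 3 Zn(s) + 2 Al³⁺(aq), so Q = [Al³⁺(aq)]^2 / [Zn²⁺(aq)]^3.
Solving for the unknown gives log [Zn²⁺(aq)] = −0.097, so [Zn²⁺(aq)] ≈ 0.80 M.

0.80 M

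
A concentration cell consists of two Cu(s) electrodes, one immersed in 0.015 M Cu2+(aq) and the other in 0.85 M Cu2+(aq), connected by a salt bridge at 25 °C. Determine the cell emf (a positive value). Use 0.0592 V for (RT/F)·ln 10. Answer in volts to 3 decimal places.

For a concentration cell E°cell = 0, since both electrodes use the same couple.
The compartment with the higher Cu2+(aq) concentration (0.85 M) acts as the cathode; ions are reduced there and produced at the dilute (0.015 M) anode.
With n = 2, Ecell = −(0.0592/2)·log([dilute]/[conc]) = −(0.0592/2)·log(0.015/0.85) = +0.052 V.

0.052 V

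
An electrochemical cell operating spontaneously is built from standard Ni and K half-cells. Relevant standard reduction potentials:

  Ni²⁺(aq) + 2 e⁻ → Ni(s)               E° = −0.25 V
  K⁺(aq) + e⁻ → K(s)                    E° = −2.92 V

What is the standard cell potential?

+2.67 V

The Ni²⁺/Ni couple has the higher E°, so Ni ion is reduced (cathode) and K is oxidized (anode).
E°cell = E°(cathode) − E°(anode) = −0.25 − (−2.92) = +2.67 V.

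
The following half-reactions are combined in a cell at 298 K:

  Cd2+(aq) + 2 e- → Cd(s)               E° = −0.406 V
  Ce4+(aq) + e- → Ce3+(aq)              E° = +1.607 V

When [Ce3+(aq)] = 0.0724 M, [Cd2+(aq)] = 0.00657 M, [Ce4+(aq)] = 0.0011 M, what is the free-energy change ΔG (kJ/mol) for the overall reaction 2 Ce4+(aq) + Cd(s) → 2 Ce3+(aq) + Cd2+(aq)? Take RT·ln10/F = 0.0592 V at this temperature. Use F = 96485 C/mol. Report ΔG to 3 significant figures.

−380 kJ/mol

E°cell = +1.607 − (−0.406) = +2.013 V; the balanced reaction transfers n = 2 electrons.
The reaction quotient is ([Ce3+(aq)]^2·[Cd2+(aq)]) / [Ce4+(aq)]^2 = 28.5; by Nernst, E = +2.013 − (0.0592/2)(1.454) = +1.9700 V.
Then ΔG = −nFE = −2 × 96485 × +1.9700 J/mol = −380 kJ/mol.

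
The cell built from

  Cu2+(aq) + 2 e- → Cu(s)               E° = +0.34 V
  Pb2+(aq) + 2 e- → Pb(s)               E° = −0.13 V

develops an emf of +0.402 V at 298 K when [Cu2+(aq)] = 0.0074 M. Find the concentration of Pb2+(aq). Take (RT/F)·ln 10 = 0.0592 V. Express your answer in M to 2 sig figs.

The Cu²⁺/Cu couple has the larger reduction potential, so it is the cathode: E°cell = +0.34 − (−0.13) = +0.47 V and n = 2.
Rearranging E = E° − (0.0592/n)·log Q gives log Q = 2(+0.47 − (+0.402))/0.0592 = 2.297.
The balanced reaction is Cu2+(aq) + Pb(s) → Cu(s) + Pb2+(aq), so Q = [Pb2+(aq)] / [Cu2+(aq)].
Isolating [Pb2+(aq)] in Q = 10^{2.297} yields log [Pb2+(aq)] = 0.166, i.e. 1.5 M.

1.5 M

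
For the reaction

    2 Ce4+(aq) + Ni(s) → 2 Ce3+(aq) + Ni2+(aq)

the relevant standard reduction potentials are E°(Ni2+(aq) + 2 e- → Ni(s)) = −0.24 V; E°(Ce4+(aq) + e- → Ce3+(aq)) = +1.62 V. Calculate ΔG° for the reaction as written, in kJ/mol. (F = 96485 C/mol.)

−359 kJ/mol

In the reaction as written Ce4+(aq) is reduced, so the Ce⁴⁺/Ce³⁺ couple is the cathode and Ni²⁺/Ni is the anode.
E°cell = +1.62 − (−0.24) = +1.86 V; balancing electrons gives n = 2.
ΔG° = −nFE°cell = −(2)(96485)(+1.86) J/mol = −359 kJ/mol.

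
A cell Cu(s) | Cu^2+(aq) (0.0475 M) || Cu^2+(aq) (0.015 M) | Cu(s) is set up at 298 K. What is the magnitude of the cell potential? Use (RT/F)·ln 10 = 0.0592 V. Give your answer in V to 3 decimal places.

0.015 V

For a concentration cell E°cell = 0, since both electrodes use the same couple.
The compartment with the higher Cu^2+(aq) concentration (0.0475 M) acts as the cathode; ions are reduced there and produced at the dilute (0.015 M) anode.
With n = 2, Ecell = −(0.0592/2)·log([dilute]/[conc]) = −(0.0592/2)·log(0.015/0.0475) = +0.015 V.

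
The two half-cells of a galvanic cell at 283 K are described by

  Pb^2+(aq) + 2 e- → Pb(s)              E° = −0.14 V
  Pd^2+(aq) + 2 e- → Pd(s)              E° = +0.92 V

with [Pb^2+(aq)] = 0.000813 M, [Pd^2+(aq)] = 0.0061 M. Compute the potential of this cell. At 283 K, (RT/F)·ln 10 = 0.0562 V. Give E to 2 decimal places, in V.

+1.08 V

Since E°(Pd²⁺/Pd) > E°(Pb²⁺/Pb), Pd²⁺/Pd serves as the cathode.
E°cell = E°cat − E°an = +0.92 − (−0.14) = +1.06 V; n = 2.
For the overall reaction Pd^2+(aq) + Pb(s) → Pd(s) + Pb^2+(aq), Q = [Pb^2+(aq)] / [Pd^2+(aq)] = 0.133, giving log Q = −0.875.
Applying E = E° − (RT ln10/nF)·log Q gives +1.06 − (0.0562/2)(−0.875) = +1.08 V.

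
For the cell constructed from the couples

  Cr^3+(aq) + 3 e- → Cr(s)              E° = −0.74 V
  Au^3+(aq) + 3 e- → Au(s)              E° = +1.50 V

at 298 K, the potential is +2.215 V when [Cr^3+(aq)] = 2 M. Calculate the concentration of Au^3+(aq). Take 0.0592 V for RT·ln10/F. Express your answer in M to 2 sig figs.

With Au³⁺/Au at the cathode and Cr³⁺/Cr at the anode, E°cell = +1.50 − (−0.74) = +2.24 V (n = 3).
Since E = E° − (0.0592/n)·log Q, log Q = n(E° − E)/0.0592 = 1.267.
For Au^3+(aq) + Cr(s) → Au(s) + Cr^3+(aq), the reaction quotient is Q = [Cr^3+(aq)] / [Au^3+(aq)].
Substituting the known concentrations and solving, log [Au^3+(aq)] = −0.966 and [Au^3+(aq)] = 0.11 M.

0.11 M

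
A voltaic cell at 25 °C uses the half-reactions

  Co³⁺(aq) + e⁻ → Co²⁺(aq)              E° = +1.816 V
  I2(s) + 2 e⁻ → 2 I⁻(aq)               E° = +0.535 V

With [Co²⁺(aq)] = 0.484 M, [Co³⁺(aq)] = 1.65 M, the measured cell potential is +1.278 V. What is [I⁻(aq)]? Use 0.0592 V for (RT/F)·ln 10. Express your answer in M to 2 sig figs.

The Co³⁺/Co²⁺ couple has the larger reduction potential, so it is the cathode: E°cell = +1.816 − (+0.535) = +1.281 V and n = 2.
Since E = E° − (0.0592/n)·log Q, log Q = n(E° − E)/0.0592 = 0.101.
For 2 Co³⁺(aq) + 2 I⁻(aq) → 2 Co²⁺(aq) + I2(s), the reaction quotient is Q = [Co²⁺(aq)]^2 / ([Co³⁺(aq)]^2·[I⁻(aq)]^2).
Substituting the known concentrations and solving, log [I⁻(aq)] = −0.583 and [I⁻(aq)] = 0.26 M.

0.26 M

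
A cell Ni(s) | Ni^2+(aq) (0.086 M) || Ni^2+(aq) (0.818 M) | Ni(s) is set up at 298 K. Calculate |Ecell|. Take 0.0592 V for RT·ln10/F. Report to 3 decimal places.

For a concentration cell E°cell = 0, since both electrodes use the same couple.
The compartment with the higher Ni^2+(aq) concentration (0.818 M) acts as the cathode; ions are reduced there and produced at the dilute (0.086 M) anode.
With n = 2, Ecell = −(0.0592/2)·log([dilute]/[conc]) = −(0.0592/2)·log(0.086/0.818) = +0.029 V.

0.029 V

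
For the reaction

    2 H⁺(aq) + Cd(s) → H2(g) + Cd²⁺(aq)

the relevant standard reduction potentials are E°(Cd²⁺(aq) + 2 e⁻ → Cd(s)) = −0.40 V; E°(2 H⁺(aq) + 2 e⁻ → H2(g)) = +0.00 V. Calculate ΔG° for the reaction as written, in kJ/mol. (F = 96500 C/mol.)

In the reaction as written H⁺(aq) is reduced, so the 2H⁺/H₂ couple is the cathode and Cd²⁺/Cd is the anode.
E°cell = +0.00 − (−0.40) = +0.40 V; balancing electrons gives n = 2.
ΔG° = −nFE°cell = −(2)(96500)(+0.40) J/mol = −77.2 kJ/mol.

−77.2 kJ/mol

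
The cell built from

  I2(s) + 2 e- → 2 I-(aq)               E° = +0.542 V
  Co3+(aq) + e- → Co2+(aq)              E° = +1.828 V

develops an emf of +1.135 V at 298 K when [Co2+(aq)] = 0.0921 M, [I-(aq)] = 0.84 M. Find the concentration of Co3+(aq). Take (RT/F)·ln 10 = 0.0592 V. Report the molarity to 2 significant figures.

0.00031 M

With Co³⁺/Co²⁺ at the cathode and I₂/I⁻ at the anode, E°cell = +1.828 − (+0.542) = +1.286 V (n = 2).
Rearranging E = E° − (0.0592/n)·log Q gives log Q = 2(+1.286 − (+1.135))/0.0592 = 5.101.
Balancing electrons gives 2 Co3+(aq) + 2 I-(aq) → 2 Co2+(aq) + I2(s); thus Q = [Co2+(aq)]^2 / ([Co3+(aq)]^2·[I-(aq)]^2).
Solving for the unknown gives log [Co3+(aq)] = −3.511, so [Co3+(aq)] ≈ 0.00031 M.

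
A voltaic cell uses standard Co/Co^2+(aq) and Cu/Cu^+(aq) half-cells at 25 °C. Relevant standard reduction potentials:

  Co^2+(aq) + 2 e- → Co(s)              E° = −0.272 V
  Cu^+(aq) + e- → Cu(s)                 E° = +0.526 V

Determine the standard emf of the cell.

+0.798 V

Of the two couples in this cell, the one with the more positive reduction potential is reduced at the cathode: here that is Cu⁺/Cu (+0.526 V); Co²⁺/Co (−0.272 V) is the anode.
E°cell = E°(cathode) − E°(anode) = +0.526 − (−0.272) = +0.798 V.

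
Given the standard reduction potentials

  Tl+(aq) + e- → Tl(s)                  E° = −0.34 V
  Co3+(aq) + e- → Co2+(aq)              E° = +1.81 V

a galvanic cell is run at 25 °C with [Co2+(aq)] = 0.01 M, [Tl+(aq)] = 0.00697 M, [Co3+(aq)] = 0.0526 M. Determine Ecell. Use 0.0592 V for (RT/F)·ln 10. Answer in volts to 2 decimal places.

+2.32 V

The Co³⁺/Co²⁺ couple has the more positive E°, so it is the cathode; Tl⁺/Tl is the anode.
E°cell = E°cat − E°an = +1.81 − (−0.34) = +2.15 V; n = 1.
The balanced reaction is Co3+(aq) + Tl(s) → Co2+(aq) + Tl+(aq), so Q = ([Co2+(aq)]·[Tl+(aq)]) / [Co3+(aq)] = 0.00133 and log Q = −2.878.
E = E° − (0.0592/n)·log Q = +2.15 − (0.0592/1)(−2.878) = +2.32 V.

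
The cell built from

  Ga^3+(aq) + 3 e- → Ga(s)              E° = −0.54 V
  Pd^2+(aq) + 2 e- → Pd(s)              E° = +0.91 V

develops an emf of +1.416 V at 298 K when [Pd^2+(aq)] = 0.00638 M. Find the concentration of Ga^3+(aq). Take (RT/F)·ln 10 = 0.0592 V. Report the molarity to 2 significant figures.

Pd²⁺/Pd is the cathode (higher E°); E°cell = +0.91 − (−0.54) = +1.45 V with n = 6.
Rearranging E = E° − (0.0592/n)·log Q gives log Q = 6(+1.45 − (+1.416))/0.0592 = 3.446.
For 3 Pd^2+(aq) + 2 Ga(s) → 3 Pd(s) + 2 Ga^3+(aq), the reaction quotient is Q = [Ga^3+(aq)]^2 / [Pd^2+(aq)]^3.
Solving for the unknown gives log [Ga^3+(aq)] = −1.570, so [Ga^3+(aq)] ≈ 0.027 M.

0.027 M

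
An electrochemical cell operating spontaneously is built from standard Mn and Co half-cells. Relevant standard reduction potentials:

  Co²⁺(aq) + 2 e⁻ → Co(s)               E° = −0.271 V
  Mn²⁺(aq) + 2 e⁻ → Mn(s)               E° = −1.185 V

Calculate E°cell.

+0.914 V

Of the two couples in this cell, the one with the more positive reduction potential is reduced at the cathode: here that is Co²⁺/Co (−0.271 V); Mn²⁺/Mn (−1.185 V) is the anode.
E°cell = E°(cathode) − E°(anode) = −0.271 − (−1.185) = +0.914 V.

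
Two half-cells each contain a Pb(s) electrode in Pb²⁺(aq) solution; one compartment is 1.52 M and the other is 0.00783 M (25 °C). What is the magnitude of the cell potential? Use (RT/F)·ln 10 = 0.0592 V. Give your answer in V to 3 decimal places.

0.068 V

For a concentration cell E°cell = 0, since both electrodes use the same couple.
The compartment with the higher Pb²⁺(aq) concentration (1.52 M) acts as the cathode; ions are reduced there and produced at the dilute (0.00783 M) anode.
With n = 2, Ecell = −(0.0592/2)·log([dilute]/[conc]) = −(0.0592/2)·log(0.00783/1.52) = +0.068 V.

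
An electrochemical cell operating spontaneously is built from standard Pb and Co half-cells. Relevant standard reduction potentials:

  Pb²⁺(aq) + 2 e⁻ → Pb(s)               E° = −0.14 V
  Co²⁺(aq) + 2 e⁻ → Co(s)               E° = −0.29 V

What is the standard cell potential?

Of the two couples in this cell, the one with the more positive reduction potential is reduced at the cathode: here that is Pb²⁺/Pb (−0.14 V); Co²⁺/Co (−0.29 V) is the anode.
E°cell = E°(cathode) − E°(anode) = −0.14 − (−0.29) = +0.15 V.

+0.15 V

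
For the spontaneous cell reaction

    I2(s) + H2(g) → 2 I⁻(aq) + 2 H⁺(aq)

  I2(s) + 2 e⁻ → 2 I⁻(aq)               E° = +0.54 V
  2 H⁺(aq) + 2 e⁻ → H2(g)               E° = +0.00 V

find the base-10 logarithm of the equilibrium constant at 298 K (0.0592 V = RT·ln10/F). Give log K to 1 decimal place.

The I₂/I⁻ couple is reduced (cathode); E°cell = +0.54 − (+0.00) = +0.54 V with n = 2.
At equilibrium E = 0, so log K = nE°cell / 0.0592 = (2)(+0.54) / 0.0592 = 18.2.

log K = 18.2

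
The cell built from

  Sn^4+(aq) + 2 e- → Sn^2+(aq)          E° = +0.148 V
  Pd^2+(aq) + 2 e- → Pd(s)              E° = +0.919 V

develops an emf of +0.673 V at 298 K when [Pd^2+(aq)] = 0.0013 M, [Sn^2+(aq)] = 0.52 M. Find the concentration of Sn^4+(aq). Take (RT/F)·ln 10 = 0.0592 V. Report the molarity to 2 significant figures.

1.4 M

Pd²⁺/Pd is the cathode (higher E°); E°cell = +0.919 − (+0.148) = +0.771 V with n = 2.
From the Nernst equation, log Q = n(E° − E)/0.0592 = 2·(+0.771 − (+0.673))/0.0592 = 3.311.
The balanced reaction is Pd^2+(aq) + Sn^2+(aq) → Pd(s) + Sn^4+(aq), so Q = [Sn^4+(aq)] / ([Pd^2+(aq)]·[Sn^2+(aq)]).
Solving for the unknown gives log [Sn^4+(aq)] = 0.141, so [Sn^4+(aq)] ≈ 1.4 M.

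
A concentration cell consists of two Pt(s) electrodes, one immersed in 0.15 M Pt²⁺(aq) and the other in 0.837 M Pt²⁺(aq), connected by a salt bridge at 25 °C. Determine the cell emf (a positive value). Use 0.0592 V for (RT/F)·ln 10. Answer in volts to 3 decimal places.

0.022 V

For a concentration cell E°cell = 0, since both electrodes use the same couple.
The compartment with the higher Pt²⁺(aq) concentration (0.837 M) acts as the cathode; ions are reduced there and produced at the dilute (0.15 M) anode.
With n = 2, Ecell = −(0.0592/2)·log([dilute]/[conc]) = −(0.0592/2)·log(0.15/0.837) = +0.022 V.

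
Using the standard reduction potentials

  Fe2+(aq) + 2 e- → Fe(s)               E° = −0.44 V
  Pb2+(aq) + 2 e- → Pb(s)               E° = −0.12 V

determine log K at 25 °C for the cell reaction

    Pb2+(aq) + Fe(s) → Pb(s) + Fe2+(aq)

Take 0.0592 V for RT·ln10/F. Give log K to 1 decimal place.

log K = 10.8

The Pb²⁺/Pb couple is reduced (cathode); E°cell = −0.12 − (−0.44) = +0.32 V with n = 2.
At equilibrium E = 0, so log K = nE°cell / 0.0592 = (2)(+0.32) / 0.0592 = 10.8.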